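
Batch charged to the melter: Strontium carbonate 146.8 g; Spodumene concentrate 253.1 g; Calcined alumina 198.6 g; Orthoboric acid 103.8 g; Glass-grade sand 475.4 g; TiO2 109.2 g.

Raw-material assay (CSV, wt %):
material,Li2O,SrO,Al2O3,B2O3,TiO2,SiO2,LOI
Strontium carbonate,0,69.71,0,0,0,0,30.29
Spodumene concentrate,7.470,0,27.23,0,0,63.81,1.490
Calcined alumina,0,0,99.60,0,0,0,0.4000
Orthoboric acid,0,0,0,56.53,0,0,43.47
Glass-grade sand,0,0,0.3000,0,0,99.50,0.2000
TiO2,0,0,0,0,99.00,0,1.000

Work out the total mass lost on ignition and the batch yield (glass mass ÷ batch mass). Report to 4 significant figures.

Every computation maintains exact precision throughout. Mid-chain values are shown (rounded to four significant digits) at each printed step. Every reported number is rounded just once — all derived quantities are computed in full float precision (the totals, ignition loss, glass mass, the six compositions, the yield) starting from the weights for 1191 g of glass as they appear in the question or the answer.
Each material's LOI contribution:
  Strontium carbonate: 146.8 × 0.3029 = 44.47 g
  Spodumene concentrate: 253.1 × 0.01490 = 3.771 g
  Calcined alumina: 198.6 × 0.004000 = 0.7944 g
  Orthoboric acid: 103.8 × 0.4347 = 45.12 g
  Glass-grade sand: 475.4 × 0.002000 = 0.9508 g
  TiO2: 109.2 × 0.01000 = 1.092 g
Total LOI = 96.20 g
Glass = batch − LOI = 1287 − 96.20 = 1191 g

LOI loss = 96.20 g; glass = 1191 g; yield = 92.52%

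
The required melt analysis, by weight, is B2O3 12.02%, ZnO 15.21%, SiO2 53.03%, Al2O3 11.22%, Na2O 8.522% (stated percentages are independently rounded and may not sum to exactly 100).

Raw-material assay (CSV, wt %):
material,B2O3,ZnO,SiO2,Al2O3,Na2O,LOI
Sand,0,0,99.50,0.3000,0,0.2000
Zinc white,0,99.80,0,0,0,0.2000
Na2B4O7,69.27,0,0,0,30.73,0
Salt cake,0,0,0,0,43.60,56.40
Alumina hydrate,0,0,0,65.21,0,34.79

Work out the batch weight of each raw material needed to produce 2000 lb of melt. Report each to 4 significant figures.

Batch per 2000 lb melt:
  Sand: 1066 lb
  Zinc white: 304.8 lb
  Na2B4O7: 347.0 lb
  Salt cake: 146.3 lb
  Alumina hydrate: 339.2 lb
Total batch = 2203 lb; LOI loss = 203.3 lb; yield = 90.77%

Working values appear rounded to 4 significant digits across the worked steps — all internal work maintains exact precision at each step; each reported value sees exactly one rounding — derived quantities (the yield, five oxide percentages, ignition loss, glass mass, totals) are rebuilt in full float precision using the weight values for 2000 lb of glass precisely as stated by either problem or answer.
Oxide-by-oxide targets in 2000 lb melt:
  B2O3: 12.02% × 2000 = 240.4 lb
  ZnO: 15.21% × 2000 = 304.2 lb
  SiO2: 53.03% × 2000 = 1061 lb
  Al2O3: 11.22% × 2000 = 224.4 lb
  Na2O: 8.522% × 2000 = 170.4 lb
A balance pass over the oxides, applying the batch weights above, under the basis named above (delivered sums recover each target up to rounding of the answer):
  B2O3: 347.0·0.6927 = 240.4 lb (target 240.4 lb)
  ZnO: 304.8·0.9980 = 304.2 lb (target 304.2 lb)
  SiO2: 1066·0.9950 = 1061 lb (target 1061 lb)
  Al2O3: 1066·0.003000 + 339.2·0.6521 = 224.4 lb (target 224.4 lb)
  Na2O: 347.0·0.3073 + 146.3·0.4360 = 170.4 lb (target 170.4 lb)
The glass-mass cross-check: net batch after ignition = 2000 lb (oxide target masses add up to 2000 lb; against the stated basis, 2000 lb — rounding explains the deltas).
Total batch = Σ batch = 2203 lb; loss to ignition Σ batch·LOI = 203.3 lb; the yield ratio, glass ÷ batch: 90.77%.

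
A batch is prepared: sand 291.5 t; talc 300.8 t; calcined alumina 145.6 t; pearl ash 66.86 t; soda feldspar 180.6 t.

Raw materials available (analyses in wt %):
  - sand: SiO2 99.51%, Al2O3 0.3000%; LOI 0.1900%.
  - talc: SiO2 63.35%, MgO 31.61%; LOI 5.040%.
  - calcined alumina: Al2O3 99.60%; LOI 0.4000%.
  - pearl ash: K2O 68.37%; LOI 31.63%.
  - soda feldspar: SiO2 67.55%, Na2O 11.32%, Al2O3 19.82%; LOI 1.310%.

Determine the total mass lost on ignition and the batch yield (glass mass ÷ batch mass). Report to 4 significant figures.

LOI loss = 39.81 t; glass = 945.5 t; yield = 95.96%

The intermediate values are shown rounded to four significant figures within the worked lines — the whole derivation runs at full float precision all the way through — exactly one rounding goes into every reported number. All derived quantities (the five compositions, yield, glass mass, LOI, the totals) are computed from the batch weights for 945.5 t of glass in full float precision, as given in problem or answer.
Ignition loss by material:
  sand: 291.5 × 0.001900 = 0.5538 t
  talc: 300.8 × 0.05040 = 15.16 t
  calcined alumina: 145.6 × 0.004000 = 0.5824 t
  pearl ash: 66.86 × 0.3163 = 21.15 t
  soda feldspar: 180.6 × 0.01310 = 2.366 t
Total LOI = 39.81 t
Glass = batch − LOI = 985.4 − 39.81 = 945.5 t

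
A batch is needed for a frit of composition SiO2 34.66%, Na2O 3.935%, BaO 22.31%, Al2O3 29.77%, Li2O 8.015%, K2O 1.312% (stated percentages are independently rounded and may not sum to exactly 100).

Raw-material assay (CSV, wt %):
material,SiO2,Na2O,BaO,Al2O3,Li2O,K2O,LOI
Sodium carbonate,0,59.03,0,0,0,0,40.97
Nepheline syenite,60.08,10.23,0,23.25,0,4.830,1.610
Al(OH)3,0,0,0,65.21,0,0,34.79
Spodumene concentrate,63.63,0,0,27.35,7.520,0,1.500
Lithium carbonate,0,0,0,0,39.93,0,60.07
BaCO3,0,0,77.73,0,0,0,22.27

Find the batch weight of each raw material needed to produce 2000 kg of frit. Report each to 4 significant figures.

Batch per 2000 kg frit:
  Sodium carbonate: 39.17 kg
  Nepheline syenite: 543.3 kg
  Al(OH)3: 477.6 kg
  Spodumene concentrate: 576.5 kg
  Lithium carbonate: 292.9 kg
  BaCO3: 574.0 kg
Total batch = 2503 kg; LOI loss = 503.4 kg; yield = 79.89%

Intermediates are shown, rounded to 4 significant figures, within the worked lines — every computation runs at full precision at all times — exactly one rounding goes into each reported result — all derived quantities, which include ignition loss, the yield, net glass mass, the totals, the six compositions, are carried in exact precision, exactly as shown in the problem or the answer, starting from the weights at 2000 kg of glass.
The oxide mass targets at 2000 kg frit:
  SiO2: 34.66% × 2000 = 693.2 kg
  Na2O: 3.935% × 2000 = 78.70 kg
  BaO: 22.31% × 2000 = 446.2 kg
  Al2O3: 29.77% × 2000 = 595.4 kg
  Li2O: 8.015% × 2000 = 160.3 kg
  K2O: 1.312% × 2000 = 26.24 kg
Mass-balance tally per oxide on the weights just shown, per the basis as stated (sum by sum, the targets are met net of answer rounding effects):
  SiO2: 543.3·0.6008 + 576.5·0.6363 = 693.2 kg (target 693.2 kg)
  Na2O: 39.17·0.5903 + 543.3·0.1023 = 78.70 kg (target 78.70 kg)
  BaO: 574.0·0.7773 = 446.2 kg (target 446.2 kg)
  Al2O3: 543.3·0.2325 + 477.6·0.6521 + 576.5·0.2735 = 595.4 kg (target 595.4 kg)
  Li2O: 576.5·0.07520 + 292.9·0.3993 = 160.3 kg (target 160.3 kg)
  K2O: 543.3·0.04830 = 26.24 kg (target 26.24 kg)
Glass-mass closure: net batch after ignition = 2000 kg (summing oxide targets gives 2000 kg; versus the stated basis of 2000 kg — deltas are rounding alone).
Batch total: Σ batch = 2503 kg; LOI loss = Σ batch·LOI = 503.4 kg; the yield ratio, glass ÷ batch: 79.89%.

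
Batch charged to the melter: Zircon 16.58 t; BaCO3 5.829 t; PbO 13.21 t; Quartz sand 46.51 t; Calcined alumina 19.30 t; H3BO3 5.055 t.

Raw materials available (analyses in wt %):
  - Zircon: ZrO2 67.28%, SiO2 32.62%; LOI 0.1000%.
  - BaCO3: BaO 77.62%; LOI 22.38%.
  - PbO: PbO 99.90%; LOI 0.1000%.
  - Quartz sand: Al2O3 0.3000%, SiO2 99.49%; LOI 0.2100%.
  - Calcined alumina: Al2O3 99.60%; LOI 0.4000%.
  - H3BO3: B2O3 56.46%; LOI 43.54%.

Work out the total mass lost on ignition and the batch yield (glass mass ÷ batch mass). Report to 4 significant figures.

The intermediate values are printed rounded to four significant digits; the whole derivation maintains full float precision through every step. Each reported result undergoes a single rounding. All derived quantities are re-derived at exact precision (six oxide percentages, yield, LOI, glass mass, totals) from the weighed amounts at 102.8 t of glass, precisely as stated by the problem or the answer.
Material-by-material LOI:
  Zircon: 16.58 × 0.001000 = 0.01658 t
  BaCO3: 5.829 × 0.2238 = 1.305 t
  PbO: 13.21 × 0.001000 = 0.01321 t
  Quartz sand: 46.51 × 0.002100 = 0.09767 t
  Calcined alumina: 19.30 × 0.004000 = 0.07720 t
  H3BO3: 5.055 × 0.4354 = 2.201 t
Total LOI = 3.710 t
Glass = batch − LOI = 106.5 − 3.710 = 102.8 t

LOI loss = 3.710 t; glass = 102.8 t; yield = 96.52%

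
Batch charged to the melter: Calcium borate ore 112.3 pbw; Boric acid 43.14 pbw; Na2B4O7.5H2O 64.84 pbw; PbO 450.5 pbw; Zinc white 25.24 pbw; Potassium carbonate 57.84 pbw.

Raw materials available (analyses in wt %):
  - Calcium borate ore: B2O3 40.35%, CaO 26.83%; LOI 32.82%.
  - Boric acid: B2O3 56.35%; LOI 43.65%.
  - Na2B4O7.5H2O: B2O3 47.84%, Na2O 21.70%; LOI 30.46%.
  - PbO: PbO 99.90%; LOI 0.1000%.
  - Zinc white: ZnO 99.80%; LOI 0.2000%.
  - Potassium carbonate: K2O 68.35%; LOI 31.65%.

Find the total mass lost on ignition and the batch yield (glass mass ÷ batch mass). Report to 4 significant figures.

The working math runs at full precision through every step; working values are displayed, rounded to 4 significant digits, across the worked steps; each reported result takes exactly one rounding. The derived quantities are carried from the batch weights at 659.6 pbw of glass at full precision (LOI, net glass mass, six oxide percentages, totals, yield), as set out in the problem or the answer.
Ignition loss by material:
  Calcium borate ore: 112.3 × 0.3282 = 36.86 pbw
  Boric acid: 43.14 × 0.4365 = 18.83 pbw
  Na2B4O7.5H2O: 64.84 × 0.3046 = 19.75 pbw
  PbO: 450.5 × 0.001000 = 0.4505 pbw
  Zinc white: 25.24 × 0.002000 = 0.05048 pbw
  Potassium carbonate: 57.84 × 0.3165 = 18.31 pbw
Total LOI = 94.25 pbw
Glass = batch − LOI = 753.9 − 94.25 = 659.6 pbw

LOI loss = 94.25 pbw; glass = 659.6 pbw; yield = 87.50%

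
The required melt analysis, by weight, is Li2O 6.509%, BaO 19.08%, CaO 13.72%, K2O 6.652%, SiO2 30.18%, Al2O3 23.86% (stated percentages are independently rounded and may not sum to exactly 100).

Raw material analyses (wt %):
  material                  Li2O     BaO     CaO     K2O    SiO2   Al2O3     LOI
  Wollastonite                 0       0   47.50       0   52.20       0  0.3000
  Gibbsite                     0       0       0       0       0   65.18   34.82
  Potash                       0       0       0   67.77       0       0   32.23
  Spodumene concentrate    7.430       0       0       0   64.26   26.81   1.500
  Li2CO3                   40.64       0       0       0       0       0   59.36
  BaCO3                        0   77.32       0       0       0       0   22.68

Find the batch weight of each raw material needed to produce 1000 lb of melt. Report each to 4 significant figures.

Batch per 1000 lb melt:
  Wollastonite: 288.8 lb
  Gibbsite: 269.4 lb
  Potash: 98.16 lb
  Spodumene concentrate: 235.0 lb
  Li2CO3: 117.2 lb
  BaCO3: 246.8 lb
Total batch = 1255 lb; LOI loss = 255.4 lb; yield = 79.66%

The working math carries full precision at every stage; mid-chain values are shown rounded to 4 significant digits within the worked lines; exactly one rounding is applied to every reported number; all derived quantities are carried from the batch weights on 1000 lb of glass at full float precision (yield, six oxide percentages, LOI, glass mass, totals) as written in the problem or answer text.
The oxide mass targets at 1000 lb melt:
  Li2O: 6.509% × 1000 = 65.09 lb
  BaO: 19.08% × 1000 = 190.8 lb
  CaO: 13.72% × 1000 = 137.2 lb
  K2O: 6.652% × 1000 = 66.52 lb
  SiO2: 30.18% × 1000 = 301.8 lb
  Al2O3: 23.86% × 1000 = 238.6 lb
Balance tally, oxide-wise, per the reported batch figures, under the basis named above (target by target, the sums agree net of answer rounding effects):
  Li2O: 235.0·0.07430 + 117.2·0.4064 = 65.09 lb (target 65.09 lb)
  BaO: 246.8·0.7732 = 190.8 lb (target 190.8 lb)
  CaO: 288.8·0.4750 = 137.2 lb (target 137.2 lb)
  K2O: 98.16·0.6777 = 66.52 lb (target 66.52 lb)
  SiO2: 288.8·0.5220 + 235.0·0.6426 = 301.8 lb (target 301.8 lb)
  Al2O3: 269.4·0.6518 + 235.0·0.2681 = 238.6 lb (target 238.6 lb)
Mass balance on the glass: net batch after ignition = 1000 lb (the Σ of target masses is 1000 lb; stated basis 1000 lb — gaps are rounding artifacts).
Whole-batch sum: Σ batch = 1255 lb; Σ batch·LOI gives LOI loss = 255.4 lb; as yield: glass ÷ batch → 79.66%.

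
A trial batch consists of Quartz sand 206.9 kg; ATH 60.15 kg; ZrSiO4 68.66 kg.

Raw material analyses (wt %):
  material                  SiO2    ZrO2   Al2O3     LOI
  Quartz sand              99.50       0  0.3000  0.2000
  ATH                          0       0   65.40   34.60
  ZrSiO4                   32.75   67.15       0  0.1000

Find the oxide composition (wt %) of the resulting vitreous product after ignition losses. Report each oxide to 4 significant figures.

Intermediates appear with 4-significant-figure rounding alongside each step — all internal work keeps full precision all the way through; every reported figure is rounded a single time. Derived quantities (LOI, glass mass, three oxide percentages, the yield, totals) are rebuilt using the weight values on 314.4 kg of glass in full precision, as set out in the problem or answer text.
Per-oxide mass from batch:
  SiO2: 206.9·0.9950 + 68.66·0.3275 = 228.4 kg
  ZrO2: 68.66·0.6715 = 46.11 kg
  Al2O3: 206.9·0.003000 + 60.15·0.6540 = 39.96 kg
LOI: 206.9·0.002000 + 60.15·0.3460 + 68.66·0.001000 = 21.29 kg
Net of LOI, the glass mass = 335.7 − 21.29 = 314.4 kg (= the summed oxide contributions)
percent share: oxide ÷ glass, ×100

Glass mass = 314.4 kg (batch 335.7 − LOI 21.29).
Composition: SiO2 72.63%, ZrO2 14.66%, Al2O3 12.71%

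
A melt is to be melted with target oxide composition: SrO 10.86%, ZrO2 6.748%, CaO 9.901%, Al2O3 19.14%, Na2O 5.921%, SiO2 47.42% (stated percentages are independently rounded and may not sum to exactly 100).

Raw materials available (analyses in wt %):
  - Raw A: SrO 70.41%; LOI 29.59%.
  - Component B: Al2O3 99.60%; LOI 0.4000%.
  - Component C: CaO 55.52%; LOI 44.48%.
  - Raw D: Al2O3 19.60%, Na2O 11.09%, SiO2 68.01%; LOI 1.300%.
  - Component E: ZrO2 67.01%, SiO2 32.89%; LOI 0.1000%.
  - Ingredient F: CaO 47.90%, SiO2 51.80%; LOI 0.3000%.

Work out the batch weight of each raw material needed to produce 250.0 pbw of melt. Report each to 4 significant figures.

Batch per 250.0 pbw melt:
  Raw A: 38.56 pbw
  Component B: 21.78 pbw
  Component C: 12.12 pbw
  Raw D: 133.5 pbw
  Component E: 25.18 pbw
  Ingredient F: 37.63 pbw
Total batch = 268.8 pbw; LOI loss = 18.76 pbw; yield = 93.02%

Intermediates are displayed (rounded to four significant digits) when written out — all arithmetic runs at full float precision through the solve; a single rounding yields each reported figure. All derived quantities, including the six compositions, ignition loss, yield, totals, net glass mass, are re-derived from the batch weights at 250.0 pbw of glass in full precision exactly as shown in question or answer.
The oxide mass targets at 250.0 pbw melt:
  SrO: 10.86% × 250.0 = 27.15 pbw
  ZrO2: 6.748% × 250.0 = 16.87 pbw
  CaO: 9.901% × 250.0 = 24.75 pbw
  Al2O3: 19.14% × 250.0 = 47.85 pbw
  Na2O: 5.921% × 250.0 = 14.80 pbw
  SiO2: 47.42% × 250.0 = 118.6 pbw
Per-oxide balance check per the reported batch figures, against the basis in use (target by target, the sums agree exact up to rounding of places):
  SrO: 38.56·0.7041 = 27.15 pbw (target 27.15 pbw)
  ZrO2: 25.18·0.6701 = 16.87 pbw (target 16.87 pbw)
  CaO: 12.12·0.5552 + 37.63·0.4790 = 24.75 pbw (target 24.75 pbw)
  Al2O3: 21.78·0.9960 + 133.5·0.1960 = 47.86 pbw (target 47.85 pbw)
  Na2O: 133.5·0.1109 = 14.81 pbw (target 14.80 pbw)
  SiO2: 133.5·0.6801 + 25.18·0.3289 + 37.63·0.5180 = 118.6 pbw (target 118.6 pbw)
Glass-mass bookkeeping: batch total minus LOI = 250.0 pbw (summing oxide targets gives 250.0 pbw; against the stated basis, 250.0 pbw — a pure rounding effect).
Adding the batch up: Σ batch = 268.8 pbw; LOI removed, Σ of batch·LOI: 18.76 pbw; yield = glass ÷ total batch = 93.02%.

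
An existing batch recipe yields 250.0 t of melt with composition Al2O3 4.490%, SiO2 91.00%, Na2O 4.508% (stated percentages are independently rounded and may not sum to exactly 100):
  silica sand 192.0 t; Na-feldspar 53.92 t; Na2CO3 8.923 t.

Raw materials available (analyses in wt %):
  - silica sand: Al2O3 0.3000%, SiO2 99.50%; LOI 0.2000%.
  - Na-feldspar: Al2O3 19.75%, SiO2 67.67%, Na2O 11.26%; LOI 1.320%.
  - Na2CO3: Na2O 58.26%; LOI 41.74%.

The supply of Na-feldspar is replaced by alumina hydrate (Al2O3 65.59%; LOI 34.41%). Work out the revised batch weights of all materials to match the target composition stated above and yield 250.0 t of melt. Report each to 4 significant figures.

Revised batch per 250.0 t melt:
  silica sand: 228.6 t
  alumina hydrate: 16.07 t
  Na2CO3: 19.34 t
Total batch = 264.0 t; LOI loss = 14.06 t

Full precision is held end to end — mid-chain values are shown rounded off to 4 significant digits within the worked lines; a single rounding completes each reported number. The derived quantities are recomputed from the batch weights per 250.0 t of glass in exact precision (glass mass, LOI, the totals, yield, three oxide percentages) as quoted within question or answer.
Oxide-by-oxide targets in 250.0 t melt:
  Al2O3: 4.490% × 250.0 = 11.22 t
  SiO2: 91.00% × 250.0 = 227.5 t
  Na2O: 4.508% × 250.0 = 11.27 t
Balance tally, oxide-wise, using the reported weights, on the stated basis (sum by sum, the targets are met up to rounding of the answer):
  Al2O3: 228.6·0.003000 + 16.07·0.6559 = 11.23 t (target 11.22 t)
  SiO2: 228.6·0.9950 = 227.5 t (target 227.5 t)
  Na2O: 19.34·0.5826 = 11.27 t (target 11.27 t)
Consistency of the glass mass: total charge less LOI = 250.0 t (per-oxide target masses sum to 250.0 t; stated basis 250.0 t — a pure rounding effect).
Whole-batch sum: Σ batch = 264.0 t; loss to ignition Σ batch·LOI = 14.06 t; yield: glass divided by total = 94.67%.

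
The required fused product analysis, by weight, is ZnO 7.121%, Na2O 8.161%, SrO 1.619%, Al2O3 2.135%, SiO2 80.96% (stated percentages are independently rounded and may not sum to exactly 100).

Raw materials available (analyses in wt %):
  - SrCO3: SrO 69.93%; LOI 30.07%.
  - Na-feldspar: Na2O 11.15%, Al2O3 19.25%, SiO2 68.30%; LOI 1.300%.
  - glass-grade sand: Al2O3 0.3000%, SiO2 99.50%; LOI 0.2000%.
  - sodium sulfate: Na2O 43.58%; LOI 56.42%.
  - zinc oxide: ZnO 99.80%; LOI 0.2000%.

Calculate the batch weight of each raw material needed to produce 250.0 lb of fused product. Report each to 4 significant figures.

The working math carries full precision from start to finish; the intermediate values are displayed rounded off to 4 significant digits when written out; exactly one rounding goes into each reported figure. The derived quantities are recomputed in full float precision (the yield, totals, net glass mass, ignition loss, the five compositions) from the weighed amounts on 250.0 lb of glass, as quoted within the problem or the answer.
Oxide-by-oxide targets in 250.0 lb fused product:
  ZnO: 7.121% × 250.0 = 17.80 lb
  Na2O: 8.161% × 250.0 = 20.40 lb
  SrO: 1.619% × 250.0 = 4.048 lb
  Al2O3: 2.135% × 250.0 = 5.338 lb
  SiO2: 80.96% × 250.0 = 202.4 lb
Oxide-by-oxide audit with the batch weights as given, versus the basis set out (every target is met by its sum inside rounding margins):
  ZnO: 17.84·0.9980 = 17.80 lb (target 17.80 lb)
  Na2O: 24.82·0.1115 + 40.47·0.4358 = 20.40 lb (target 20.40 lb)
  SrO: 5.788·0.6993 = 4.048 lb (target 4.048 lb)
  Al2O3: 24.82·0.1925 + 186.4·0.003000 = 5.337 lb (target 5.338 lb)
  SiO2: 24.82·0.6830 + 186.4·0.9950 = 202.4 lb (target 202.4 lb)
Glass-mass bookkeeping: batch Σ − ignition loss = 250.0 lb (the Σ of target masses is 250.0 lb; with the basis standing at 250.0 lb — rounding explains the deltas).
Batch total: Σ batch = 275.3 lb; LOI removed, Σ of batch·LOI: 25.30 lb; yield, glass over the total, = 90.81%.

Batch per 250.0 lb fused product:
  SrCO3: 5.788 lb
  Na-feldspar: 24.82 lb
  glass-grade sand: 186.4 lb
  sodium sulfate: 40.47 lb
  zinc oxide: 17.84 lb
Total batch = 275.3 lb; LOI loss = 25.30 lb; yield = 90.81%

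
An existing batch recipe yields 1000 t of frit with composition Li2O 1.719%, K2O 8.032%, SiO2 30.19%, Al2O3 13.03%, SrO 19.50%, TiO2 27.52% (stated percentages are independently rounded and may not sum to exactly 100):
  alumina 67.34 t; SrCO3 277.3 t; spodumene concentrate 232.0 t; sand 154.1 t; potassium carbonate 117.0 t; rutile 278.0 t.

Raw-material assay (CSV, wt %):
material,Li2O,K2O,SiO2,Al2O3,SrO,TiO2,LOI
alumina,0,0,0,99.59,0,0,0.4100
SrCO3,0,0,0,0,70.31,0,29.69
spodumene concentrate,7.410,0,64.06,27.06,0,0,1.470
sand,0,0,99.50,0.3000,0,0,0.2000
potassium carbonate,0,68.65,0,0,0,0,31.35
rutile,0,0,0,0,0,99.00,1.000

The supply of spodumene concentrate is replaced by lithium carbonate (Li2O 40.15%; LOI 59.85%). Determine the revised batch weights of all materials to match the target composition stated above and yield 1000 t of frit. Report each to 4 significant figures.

Revised batch per 1000 t frit:
  alumina: 129.9 t
  SrCO3: 277.3 t
  lithium carbonate: 42.81 t
  sand: 303.4 t
  potassium carbonate: 117.0 t
  rutile: 278.0 t
Total batch = 1148 t; LOI loss = 148.6 t

Working values are displayed (rounded to four significant figures) alongside each step. The whole derivation holds full precision in all steps. Exactly one rounding goes into each reported value — derived quantities are computed from the batch weights for 1000 t of glass at exact precision (glass mass, LOI, the six compositions, the totals, yield) exactly as printed in problem or answer.
Oxide-by-oxide targets in 1000 t frit:
  Li2O: 1.719% × 1000 = 17.19 t
  K2O: 8.032% × 1000 = 80.32 t
  SiO2: 30.19% × 1000 = 301.9 t
  Al2O3: 13.03% × 1000 = 130.3 t
  SrO: 19.50% × 1000 = 195.0 t
  TiO2: 27.52% × 1000 = 275.2 t
Per-oxide balance check with the batch weights as given, versus the basis set out (sums match the target masses net of answer rounding effects):
  Li2O: 42.81·0.4015 = 17.19 t (target 17.19 t)
  K2O: 117.0·0.6865 = 80.32 t (target 80.32 t)
  SiO2: 303.4·0.9950 = 301.9 t (target 301.9 t)
  Al2O3: 129.9·0.9959 + 303.4·0.003000 = 130.3 t (target 130.3 t)
  SrO: 277.3·0.7031 = 195.0 t (target 195.0 t)
  TiO2: 278.0·0.9900 = 275.2 t (target 275.2 t)
Auditing the glass mass value: whole batch net of LOI = 999.9 t (targets for the oxides total 999.9 t; against the stated basis, 1000 t — rounding explains the deltas).
Whole-batch sum: Σ batch = 1148 t; LOI loss = Σ batch·LOI = 148.6 t; the yield ratio, glass ÷ batch: 87.06%.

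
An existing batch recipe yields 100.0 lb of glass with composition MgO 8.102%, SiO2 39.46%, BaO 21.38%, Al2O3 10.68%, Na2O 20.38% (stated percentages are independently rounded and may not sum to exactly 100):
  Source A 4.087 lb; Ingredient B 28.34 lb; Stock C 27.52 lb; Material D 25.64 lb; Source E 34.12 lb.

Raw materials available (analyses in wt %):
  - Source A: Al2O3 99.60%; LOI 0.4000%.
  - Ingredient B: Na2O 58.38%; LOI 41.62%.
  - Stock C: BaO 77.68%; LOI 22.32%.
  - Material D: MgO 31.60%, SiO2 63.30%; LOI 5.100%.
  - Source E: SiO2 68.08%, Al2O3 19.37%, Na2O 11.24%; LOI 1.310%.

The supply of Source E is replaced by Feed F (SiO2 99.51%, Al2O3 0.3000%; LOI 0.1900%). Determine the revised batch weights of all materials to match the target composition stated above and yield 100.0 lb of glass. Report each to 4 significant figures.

Revised batch per 100.0 lb glass:
  Source A: 10.65 lb
  Ingredient B: 34.91 lb
  Stock C: 27.52 lb
  Material D: 25.64 lb
  Feed F: 23.34 lb
Total batch = 122.1 lb; LOI loss = 22.07 lb

The working math runs at exact precision all the way through; in-progress results are displayed (rounded to 4 significant figures) within the worked lines. Every reported value takes exactly one rounding — the derived quantities (the five compositions, the yield, ignition loss, glass mass, totals) are recomputed using the weight values at 100.0 lb of glass in full float precision, exactly as shown in question or answer.
Oxide-by-oxide targets in 100.0 lb glass:
  MgO: 8.102% × 100.0 = 8.102 lb
  SiO2: 39.46% × 100.0 = 39.46 lb
  BaO: 21.38% × 100.0 = 21.38 lb
  Al2O3: 10.68% × 100.0 = 10.68 lb
  Na2O: 20.38% × 100.0 = 20.38 lb
A balance pass over the oxides, per the reported batch figures, under the basis named above (each sum matches its target mass inside rounding margins):
  MgO: 25.64·0.3160 = 8.102 lb (target 8.102 lb)
  SiO2: 25.64·0.6330 + 23.34·0.9951 = 39.46 lb (target 39.46 lb)
  BaO: 27.52·0.7768 = 21.38 lb (target 21.38 lb)
  Al2O3: 10.65·0.9960 + 23.34·0.003000 = 10.68 lb (target 10.68 lb)
  Na2O: 34.91·0.5838 = 20.38 lb (target 20.38 lb)
Consistency of the glass mass: net batch after ignition = 99.99 lb (oxide target masses add up to 100.0 lb; the stated basis being 100.0 lb — rounding explains the deltas).
Total batch = Σ batch = 122.1 lb; loss to ignition Σ batch·LOI = 22.07 lb; yield: glass divided by total = 81.92%.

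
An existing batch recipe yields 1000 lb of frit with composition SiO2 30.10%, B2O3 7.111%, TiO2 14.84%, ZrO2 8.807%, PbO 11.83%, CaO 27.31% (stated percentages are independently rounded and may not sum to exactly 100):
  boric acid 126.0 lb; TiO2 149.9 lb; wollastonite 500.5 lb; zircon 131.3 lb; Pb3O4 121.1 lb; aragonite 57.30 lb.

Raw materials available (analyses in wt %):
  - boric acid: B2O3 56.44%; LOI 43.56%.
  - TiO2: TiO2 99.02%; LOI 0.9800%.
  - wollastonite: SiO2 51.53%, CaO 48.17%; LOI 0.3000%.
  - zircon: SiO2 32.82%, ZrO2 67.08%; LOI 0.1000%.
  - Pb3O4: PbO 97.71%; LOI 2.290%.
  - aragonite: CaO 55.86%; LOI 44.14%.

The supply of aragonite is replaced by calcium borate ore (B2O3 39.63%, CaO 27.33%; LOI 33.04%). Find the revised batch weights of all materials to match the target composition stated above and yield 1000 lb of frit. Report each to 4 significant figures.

Revised batch per 1000 lb frit:
  boric acid: 43.76 lb
  TiO2: 149.9 lb
  wollastonite: 500.5 lb
  zircon: 131.3 lb
  Pb3O4: 121.1 lb
  calcium borate ore: 117.1 lb
Total batch = 1064 lb; LOI loss = 63.63 lb

All arithmetic maintains full precision at every stage. Rounding to 4 significant figures applies to each intermediate as shown. Each reported number includes exactly one rounding — the derived quantities (LOI, the six compositions, net glass mass, totals, yield) are re-derived using the weight values on 1000 lb of glass at full precision, as quoted within either problem or answer.
Target oxide masses per 1000 lb frit:
  SiO2: 30.10% × 1000 = 301.0 lb
  B2O3: 7.111% × 1000 = 71.11 lb
  TiO2: 14.84% × 1000 = 148.4 lb
  ZrO2: 8.807% × 1000 = 88.07 lb
  PbO: 11.83% × 1000 = 118.3 lb
  CaO: 27.31% × 1000 = 273.1 lb
A balance pass over the oxides, from the weights as reported, at the basis given (summed amounts equal target values up to rounding of the answer):
  SiO2: 500.5·0.5153 + 131.3·0.3282 = 301.0 lb (target 301.0 lb)
  B2O3: 43.76·0.5644 + 117.1·0.3963 = 71.10 lb (target 71.11 lb)
  TiO2: 149.9·0.9902 = 148.4 lb (target 148.4 lb)
  ZrO2: 131.3·0.6708 = 88.08 lb (target 88.07 lb)
  PbO: 121.1·0.9771 = 118.3 lb (target 118.3 lb)
  CaO: 500.5·0.4817 + 117.1·0.2733 = 273.1 lb (target 273.1 lb)
Glass-mass sanity pass: batch total minus LOI = 1000 lb (summing oxide targets gives 1000 lb; versus the stated basis of 1000 lb — a pure rounding effect).
Batch grand total — Σ batch = 1064 lb; loss to ignition Σ batch·LOI = 63.63 lb; yield, glass over the total, = 94.02%.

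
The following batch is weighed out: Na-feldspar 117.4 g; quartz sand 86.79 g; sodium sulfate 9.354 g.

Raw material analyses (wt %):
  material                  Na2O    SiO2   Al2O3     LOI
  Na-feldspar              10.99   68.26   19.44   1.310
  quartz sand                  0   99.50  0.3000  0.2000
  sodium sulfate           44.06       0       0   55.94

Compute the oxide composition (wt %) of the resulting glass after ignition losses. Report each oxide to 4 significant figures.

The intermediate values appear rounded to 4 significant digits at each printed step — full precision is kept at every stage; each reported result takes a single rounding. Derived quantities, including the totals, LOI, the yield, three oxide percentages, glass mass, are re-derived from the batch weights per 206.6 g of glass at full precision, as given in the problem or answer text.
What the batch supplies per oxide:
  Na2O: 117.4·0.1099 + 9.354·0.4406 = 17.02 g
  SiO2: 117.4·0.6826 + 86.79·0.9950 = 166.5 g
  Al2O3: 117.4·0.1944 + 86.79·0.003000 = 23.08 g
LOI: 117.4·0.01310 + 86.79·0.002000 + 9.354·0.5594 = 6.944 g
The glass mass, total less LOI, = 213.5 − 6.944 = 206.6 g (= Σ oxide masses)
wt % = 100 × oxide mass / glass mass

Glass mass = 206.6 g (batch 213.5 − LOI 6.944).
Composition: Na2O 8.240%, SiO2 80.59%, Al2O3 11.17%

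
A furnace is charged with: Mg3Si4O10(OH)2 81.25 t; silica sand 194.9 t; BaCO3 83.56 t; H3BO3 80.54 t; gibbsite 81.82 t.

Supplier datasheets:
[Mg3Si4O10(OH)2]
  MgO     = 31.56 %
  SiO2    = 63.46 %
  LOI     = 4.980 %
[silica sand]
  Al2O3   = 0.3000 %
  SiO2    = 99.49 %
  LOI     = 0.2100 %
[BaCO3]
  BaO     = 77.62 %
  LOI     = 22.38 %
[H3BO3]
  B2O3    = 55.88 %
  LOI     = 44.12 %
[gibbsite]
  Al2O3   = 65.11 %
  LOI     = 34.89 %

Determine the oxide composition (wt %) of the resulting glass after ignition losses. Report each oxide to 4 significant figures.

Each numeric step keeps exact precision at every stage — values along the way are printed rounded to four significant figures on the page. Every reported value sees exactly one rounding — all derived quantities, including the yield, LOI, totals, glass mass, five oxide percentages, are rebuilt using the weight values per 434.8 t of glass in full precision, as they appear in problem or answer.
Delivered oxide masses:
  B2O3: 80.54·0.5588 = 45.01 t
  MgO: 81.25·0.3156 = 25.64 t
  Al2O3: 194.9·0.003000 + 81.82·0.6511 = 53.86 t
  SiO2: 81.25·0.6346 + 194.9·0.9949 = 245.5 t
  BaO: 83.56·0.7762 = 64.86 t
LOI: 81.25·0.04980 + 194.9·0.002100 + 83.56·0.2238 + 80.54·0.4412 + 81.82·0.3489 = 87.24 t
Glass mass = batch − LOI = 522.1 − 87.24 = 434.8 t (consistent with Σ oxide mass)
oxide / glass × 100 gives the wt %

Glass mass = 434.8 t (batch 522.1 − LOI 87.24).
Composition: B2O3 10.35%, MgO 5.897%, Al2O3 12.39%, SiO2 56.45%, BaO 14.92%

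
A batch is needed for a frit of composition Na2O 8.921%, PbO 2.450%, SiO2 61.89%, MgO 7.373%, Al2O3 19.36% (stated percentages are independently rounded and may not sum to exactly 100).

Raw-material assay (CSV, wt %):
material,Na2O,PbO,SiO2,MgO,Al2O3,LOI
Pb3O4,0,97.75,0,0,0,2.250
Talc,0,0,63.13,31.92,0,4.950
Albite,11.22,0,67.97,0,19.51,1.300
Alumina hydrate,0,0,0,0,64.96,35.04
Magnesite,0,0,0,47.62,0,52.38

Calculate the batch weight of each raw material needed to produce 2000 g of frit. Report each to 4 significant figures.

All internal work carries full float precision all the way through. The intermediate values appear, rounded to 4 significant figures, when written out — every reported result takes exactly one rounding. Derived quantities, which include five oxide percentages, yield, LOI, net glass mass, the totals, are re-derived in exact precision, exactly as printed in the problem or answer text, using the weight values for 2000 g of glass.
Oxide mass targets, per 2000 g frit:
  Na2O: 8.921% × 2000 = 178.4 g
  PbO: 2.450% × 2000 = 49.00 g
  SiO2: 61.89% × 2000 = 1238 g
  MgO: 7.373% × 2000 = 147.5 g
  Al2O3: 19.36% × 2000 = 387.2 g
Per-oxide balance check given the weights on record, against the basis in use (each sum matches its target mass net of answer rounding effects):
  Na2O: 1590·0.1122 = 178.4 g (target 178.4 g)
  PbO: 50.13·0.9775 = 49.00 g (target 49.00 g)
  SiO2: 248.6·0.6313 + 1590·0.6797 = 1238 g (target 1238 g)
  MgO: 248.6·0.3192 + 143.0·0.4762 = 147.4 g (target 147.5 g)
  Al2O3: 1590·0.1951 + 118.5·0.6496 = 387.2 g (target 387.2 g)
Glass mass check: whole batch net of LOI = 2000 g (summing oxide targets gives 2000 g; basis as stated: 2000 g — deltas are rounding alone).
Adding the batch up: Σ batch = 2150 g; ignition loss, Σ(batch × LOI) = 150.5 g; as yield: glass ÷ batch → 93.00%.

Batch per 2000 g frit:
  Pb3O4: 50.13 g
  Talc: 248.6 g
  Albite: 1590 g
  Alumina hydrate: 118.5 g
  Magnesite: 143.0 g
Total batch = 2150 g; LOI loss = 150.5 g; yield = 93.00%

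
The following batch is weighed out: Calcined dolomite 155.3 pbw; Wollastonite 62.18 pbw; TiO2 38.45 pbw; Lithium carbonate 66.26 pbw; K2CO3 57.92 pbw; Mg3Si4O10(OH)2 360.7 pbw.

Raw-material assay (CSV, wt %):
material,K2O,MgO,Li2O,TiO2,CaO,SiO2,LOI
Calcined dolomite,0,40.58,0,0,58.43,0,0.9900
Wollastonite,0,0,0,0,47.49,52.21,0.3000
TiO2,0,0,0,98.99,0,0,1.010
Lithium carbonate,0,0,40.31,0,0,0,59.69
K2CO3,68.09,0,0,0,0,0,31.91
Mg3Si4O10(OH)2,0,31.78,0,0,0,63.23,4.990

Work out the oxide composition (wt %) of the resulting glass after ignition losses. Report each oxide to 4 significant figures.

Intermediates are printed with 4-significant-digit rounding on the page; the whole derivation runs at full precision at each step. Every reported figure takes a single rounding; derived quantities are computed in exact precision (net glass mass, the yield, ignition loss, totals, six oxide percentages) starting from the weights per 662.7 pbw of glass, exactly as shown in question or answer.
Mass of each oxide from the mix:
  K2O: 57.92·0.6809 = 39.44 pbw
  MgO: 155.3·0.4058 + 360.7·0.3178 = 177.7 pbw
  Li2O: 66.26·0.4031 = 26.71 pbw
  TiO2: 38.45·0.9899 = 38.06 pbw
  CaO: 155.3·0.5843 + 62.18·0.4749 = 120.3 pbw
  SiO2: 62.18·0.5221 + 360.7·0.6323 = 260.5 pbw
LOI: 155.3·0.009900 + 62.18·0.003000 + 38.45·0.01010 + 66.26·0.5969 + 57.92·0.3191 + 360.7·0.04990 = 78.14 pbw
Glass mass = batch − LOI = 740.8 − 78.14 = 662.7 pbw (matching Σ of the oxides)
each oxide over glass, ×100, is wt %

Glass mass = 662.7 pbw (batch 740.8 − LOI 78.14).
Composition: K2O 5.951%, MgO 26.81%, Li2O 4.031%, TiO2 5.744%, CaO 18.15%, SiO2 39.32%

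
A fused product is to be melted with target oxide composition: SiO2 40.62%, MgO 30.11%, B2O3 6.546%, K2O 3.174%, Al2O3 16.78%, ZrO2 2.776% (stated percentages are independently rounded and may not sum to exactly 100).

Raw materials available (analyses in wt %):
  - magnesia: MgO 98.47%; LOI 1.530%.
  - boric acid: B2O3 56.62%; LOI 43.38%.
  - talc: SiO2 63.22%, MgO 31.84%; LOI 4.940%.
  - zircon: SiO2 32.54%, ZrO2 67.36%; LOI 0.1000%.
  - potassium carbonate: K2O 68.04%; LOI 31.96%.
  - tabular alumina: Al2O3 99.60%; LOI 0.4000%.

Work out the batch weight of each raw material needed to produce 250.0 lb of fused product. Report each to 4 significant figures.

Intermediates are printed (rounded to four significant digits) when written out. The whole derivation maintains full precision through the solve. Exactly one rounding goes into every reported value — derived quantities, including six oxide percentages, ignition loss, the totals, the yield, net glass mass, are carried from the batch weights at 250.0 lb of glass in exact precision, as they appear in the problem or answer text.
Target masses of each oxide per 250.0 lb fused product:
  SiO2: 40.62% × 250.0 = 101.6 lb
  MgO: 30.11% × 250.0 = 75.28 lb
  B2O3: 6.546% × 250.0 = 16.36 lb
  K2O: 3.174% × 250.0 = 7.935 lb
  Al2O3: 16.78% × 250.0 = 41.95 lb
  ZrO2: 2.776% × 250.0 = 6.940 lb
Sums-versus-targets review using the reported weights, per the basis as stated (summed amounts equal target values given rounding of the digits):
  SiO2: 155.3·0.6322 + 10.30·0.3254 = 101.5 lb (target 101.6 lb)
  MgO: 26.22·0.9847 + 155.3·0.3184 = 75.27 lb (target 75.28 lb)
  B2O3: 28.90·0.5662 = 16.36 lb (target 16.36 lb)
  K2O: 11.66·0.6804 = 7.933 lb (target 7.935 lb)
  Al2O3: 42.12·0.9960 = 41.95 lb (target 41.95 lb)
  ZrO2: 10.30·0.6736 = 6.938 lb (target 6.940 lb)
Mass balance on the glass: whole batch net of LOI = 250.0 lb (per-oxide target masses sum to 250.0 lb; against the stated basis, 250.0 lb — differing by rounding only).
Whole-batch sum: Σ batch = 274.5 lb; LOI loss = Σ batch·LOI = 24.52 lb; as yield: glass ÷ batch → 91.07%.

Batch per 250.0 lb fused product:
  magnesia: 26.22 lb
  boric acid: 28.90 lb
  talc: 155.3 lb
  zircon: 10.30 lb
  potassium carbonate: 11.66 lb
  tabular alumina: 42.12 lb
Total batch = 274.5 lb; LOI loss = 24.52 lb; yield = 91.07%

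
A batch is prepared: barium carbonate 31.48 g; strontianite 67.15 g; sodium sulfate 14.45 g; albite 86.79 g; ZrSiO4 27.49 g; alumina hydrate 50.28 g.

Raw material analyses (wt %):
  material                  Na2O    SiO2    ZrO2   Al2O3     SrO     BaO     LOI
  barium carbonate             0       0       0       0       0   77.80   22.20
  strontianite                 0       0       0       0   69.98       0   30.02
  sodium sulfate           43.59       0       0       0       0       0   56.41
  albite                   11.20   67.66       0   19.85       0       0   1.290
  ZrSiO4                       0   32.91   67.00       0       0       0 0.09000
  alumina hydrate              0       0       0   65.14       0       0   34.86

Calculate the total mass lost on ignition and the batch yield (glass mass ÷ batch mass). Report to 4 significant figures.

LOI loss = 53.97 g; glass = 223.7 g; yield = 80.56%

In-progress results are printed, rounded to 4 significant figures, at each printed step — the whole derivation carries full float precision from start to finish; each reported result is rounded exactly once. The derived quantities, which include totals, glass mass, yield, LOI, the six compositions, are recomputed at full precision, exactly as shown in the question or the answer, from the weighed amounts per 223.7 g of glass.
Each material's LOI contribution:
  barium carbonate: 31.48 × 0.2220 = 6.989 g
  strontianite: 67.15 × 0.3002 = 20.16 g
  sodium sulfate: 14.45 × 0.5641 = 8.151 g
  albite: 86.79 × 0.01290 = 1.120 g
  ZrSiO4: 27.49 × 9.000e-04 = 0.02474 g
  alumina hydrate: 50.28 × 0.3486 = 17.53 g
Total LOI = 53.97 g
Glass = batch − LOI = 277.6 − 53.97 = 223.7 g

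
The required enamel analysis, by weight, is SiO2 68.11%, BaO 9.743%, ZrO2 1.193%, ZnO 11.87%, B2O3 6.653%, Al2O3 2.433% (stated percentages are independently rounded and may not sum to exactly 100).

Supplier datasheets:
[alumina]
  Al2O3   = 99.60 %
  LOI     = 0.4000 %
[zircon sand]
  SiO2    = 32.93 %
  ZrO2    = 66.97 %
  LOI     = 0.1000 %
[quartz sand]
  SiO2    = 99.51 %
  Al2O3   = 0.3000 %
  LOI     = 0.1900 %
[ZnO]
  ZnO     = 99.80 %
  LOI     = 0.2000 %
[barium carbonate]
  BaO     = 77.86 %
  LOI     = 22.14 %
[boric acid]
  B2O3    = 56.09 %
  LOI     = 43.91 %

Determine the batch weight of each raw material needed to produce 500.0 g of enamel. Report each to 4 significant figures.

Full precision is carried in all steps. Rounding to four significant figures governs each mid-chain value as displayed. A single rounding completes every reported number; derived quantities, which include the totals, net glass mass, the yield, ignition loss, six oxide percentages, are computed in exact precision, precisely as stated by the problem or answer text, using the weight values per 500.0 g of glass.
Target oxide masses per 500.0 g enamel:
  SiO2: 68.11% × 500.0 = 340.6 g
  BaO: 9.743% × 500.0 = 48.72 g
  ZrO2: 1.193% × 500.0 = 5.965 g
  ZnO: 11.87% × 500.0 = 59.35 g
  B2O3: 6.653% × 500.0 = 33.26 g
  Al2O3: 2.433% × 500.0 = 12.16 g
Checking each oxide sum given the weights on record, versus the basis set out (each sum matches its target mass given rounding of the digits):
  SiO2: 8.907·0.3293 + 339.3·0.9951 = 340.6 g (target 340.6 g)
  BaO: 62.57·0.7786 = 48.72 g (target 48.72 g)
  ZrO2: 8.907·0.6697 = 5.965 g (target 5.965 g)
  ZnO: 59.47·0.9980 = 59.35 g (target 59.35 g)
  B2O3: 59.31·0.5609 = 33.27 g (target 33.26 g)
  Al2O3: 11.19·0.9960 + 339.3·0.003000 = 12.16 g (target 12.16 g)
Auditing the glass mass value: net batch after ignition = 500.0 g (oxide target masses add up to 500.0 g; with the basis standing at 500.0 g — any gap is answer rounding).
Batch total: Σ batch = 540.7 g; LOI removed, Σ of batch·LOI: 40.71 g; glass ÷ batch gives a yield of 92.47%.

Batch per 500.0 g enamel:
  alumina: 11.19 g
  zircon sand: 8.907 g
  quartz sand: 339.3 g
  ZnO: 59.47 g
  barium carbonate: 62.57 g
  boric acid: 59.31 g
Total batch = 540.7 g; LOI loss = 40.71 g; yield = 92.47%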